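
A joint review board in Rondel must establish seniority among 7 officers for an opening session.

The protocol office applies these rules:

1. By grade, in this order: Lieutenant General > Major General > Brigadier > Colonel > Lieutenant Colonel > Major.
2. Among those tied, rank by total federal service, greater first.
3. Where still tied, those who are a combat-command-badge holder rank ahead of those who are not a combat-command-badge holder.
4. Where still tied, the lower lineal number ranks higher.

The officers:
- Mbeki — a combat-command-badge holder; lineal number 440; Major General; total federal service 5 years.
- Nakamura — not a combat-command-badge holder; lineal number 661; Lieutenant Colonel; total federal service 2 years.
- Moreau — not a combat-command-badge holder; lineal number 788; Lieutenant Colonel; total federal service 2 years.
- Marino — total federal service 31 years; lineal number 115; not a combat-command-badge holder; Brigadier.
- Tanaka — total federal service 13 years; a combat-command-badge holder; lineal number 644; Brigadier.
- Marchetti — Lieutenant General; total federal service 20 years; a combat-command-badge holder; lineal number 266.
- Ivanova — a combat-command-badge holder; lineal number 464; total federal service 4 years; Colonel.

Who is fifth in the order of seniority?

Ivanova

By grade: Marchetti (Lieutenant General); then Mbeki (Major General); then Marino and Tanaka (Brigadier); then Ivanova (Colonel); then Nakamura and Moreau (Lieutenant Colonel).
Among Marino and Tanaka, by total federal service (higher first): Marino (31 years) before Tanaka (13 years).
Nakamura and Moreau both have total federal service 2 years, so the next rule applies.
Nakamura and Moreau are each not a combat-command-badge holder, so the next rule applies.
Among Nakamura and Moreau, by lineal number (lower first): Nakamura (661) before Moreau (788).
Order: Marchetti, Mbeki, Marino, Tanaka, Ivanova, Nakamura, Moreau.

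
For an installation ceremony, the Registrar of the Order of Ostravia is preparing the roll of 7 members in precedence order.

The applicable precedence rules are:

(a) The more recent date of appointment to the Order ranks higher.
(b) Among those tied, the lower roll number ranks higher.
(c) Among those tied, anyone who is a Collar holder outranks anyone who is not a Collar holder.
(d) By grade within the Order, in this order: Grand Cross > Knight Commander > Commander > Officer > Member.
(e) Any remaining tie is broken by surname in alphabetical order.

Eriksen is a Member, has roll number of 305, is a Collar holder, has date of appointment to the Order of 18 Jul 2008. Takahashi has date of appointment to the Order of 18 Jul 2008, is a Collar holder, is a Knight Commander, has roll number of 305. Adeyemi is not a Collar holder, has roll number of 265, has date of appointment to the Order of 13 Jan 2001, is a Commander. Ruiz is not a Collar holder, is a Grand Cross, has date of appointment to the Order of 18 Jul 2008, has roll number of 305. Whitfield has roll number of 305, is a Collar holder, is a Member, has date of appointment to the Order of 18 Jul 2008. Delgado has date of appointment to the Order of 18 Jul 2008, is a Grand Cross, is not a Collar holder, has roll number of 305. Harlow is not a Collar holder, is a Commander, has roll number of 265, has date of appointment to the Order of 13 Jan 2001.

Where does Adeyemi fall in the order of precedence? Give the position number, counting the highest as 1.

By date of appointment to the Order (later first): Takahashi, Eriksen, Whitfield, Delgado and Ruiz (each 18 Jul 2008); then Adeyemi and Harlow (both 13 Jan 2001).
Takahashi, Eriksen, Whitfield, Delgado and Ruiz all have roll number 305, so the next rule applies.
Among Takahashi, Eriksen, Whitfield, Delgado and Ruiz, a Collar holder before not a Collar holder: Takahashi, Eriksen and Whitfield (a Collar holder) before Delgado and Ruiz (not a Collar holder).
Among Takahashi, Eriksen and Whitfield, by grade within the Order: Takahashi (Knight Commander) before Eriksen and Whitfield (Member).
Among Eriksen and Whitfield, alphabetically by surname: Eriksen before Whitfield.
Delgado and Ruiz are each Grand Cross, so the next rule applies.
Among Delgado and Ruiz, alphabetically by surname: Delgado before Ruiz.
Adeyemi and Harlow both have roll number 265, so the next rule applies.
Adeyemi and Harlow are each not a Collar holder, so the next rule applies.
Adeyemi and Harlow are each Commander, so the next rule applies.
Among Adeyemi and Harlow, alphabetically by surname: Adeyemi before Harlow.
Order: Takahashi, Eriksen, Whitfield, Delgado, Ruiz, Adeyemi, Harlow. So position 6.

6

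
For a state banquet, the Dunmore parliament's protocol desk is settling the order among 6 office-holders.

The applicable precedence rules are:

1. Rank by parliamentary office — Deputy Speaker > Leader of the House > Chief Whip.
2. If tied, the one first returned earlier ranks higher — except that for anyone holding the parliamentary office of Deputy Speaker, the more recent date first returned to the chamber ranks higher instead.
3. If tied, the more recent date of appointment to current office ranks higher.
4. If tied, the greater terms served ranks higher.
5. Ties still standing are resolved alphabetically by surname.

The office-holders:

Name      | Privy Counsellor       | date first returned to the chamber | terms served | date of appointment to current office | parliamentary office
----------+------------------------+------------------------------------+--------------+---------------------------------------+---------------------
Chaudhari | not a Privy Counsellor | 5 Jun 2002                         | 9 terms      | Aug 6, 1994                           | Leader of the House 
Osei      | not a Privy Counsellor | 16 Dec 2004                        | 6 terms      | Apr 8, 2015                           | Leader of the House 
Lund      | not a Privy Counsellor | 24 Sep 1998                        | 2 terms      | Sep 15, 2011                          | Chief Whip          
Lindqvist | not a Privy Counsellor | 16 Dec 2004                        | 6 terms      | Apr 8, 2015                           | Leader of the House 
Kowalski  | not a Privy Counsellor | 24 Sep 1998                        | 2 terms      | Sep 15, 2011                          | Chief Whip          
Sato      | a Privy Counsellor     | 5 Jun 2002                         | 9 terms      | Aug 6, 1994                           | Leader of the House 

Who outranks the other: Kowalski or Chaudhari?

By parliamentary office: Chaudhari, Sato, Lindqvist and Osei (Leader of the House); then Kowalski and Lund (Chief Whip).
Among Chaudhari, Sato, Lindqvist and Osei, by date first returned to the chamber (earlier first): Chaudhari and Sato (5 Jun 2002) before Lindqvist and Osei (16 Dec 2004).
Chaudhari and Sato both have date of appointment to current office Aug 6, 1994, so the next rule applies.
Chaudhari and Sato both have terms served 9 terms, so the next rule applies.
Among Chaudhari and Sato, alphabetically by surname: Chaudhari before Sato.
Lindqvist and Osei both have date of appointment to current office Apr 8, 2015, so the next rule applies.
Lindqvist and Osei both have terms served 6 terms, so the next rule applies.
Among Lindqvist and Osei, alphabetically by surname: Lindqvist before Osei.
Kowalski and Lund both have date first returned to the chamber 24 Sep 1998, so the next rule applies.
Kowalski and Lund both have date of appointment to current office Sep 15, 2011, so the next rule applies.
Kowalski and Lund both have terms served 2 terms, so the next rule applies.
Among Kowalski and Lund, alphabetically by surname: Kowalski before Lund.
So Chaudhari takes precedence.

Chaudhari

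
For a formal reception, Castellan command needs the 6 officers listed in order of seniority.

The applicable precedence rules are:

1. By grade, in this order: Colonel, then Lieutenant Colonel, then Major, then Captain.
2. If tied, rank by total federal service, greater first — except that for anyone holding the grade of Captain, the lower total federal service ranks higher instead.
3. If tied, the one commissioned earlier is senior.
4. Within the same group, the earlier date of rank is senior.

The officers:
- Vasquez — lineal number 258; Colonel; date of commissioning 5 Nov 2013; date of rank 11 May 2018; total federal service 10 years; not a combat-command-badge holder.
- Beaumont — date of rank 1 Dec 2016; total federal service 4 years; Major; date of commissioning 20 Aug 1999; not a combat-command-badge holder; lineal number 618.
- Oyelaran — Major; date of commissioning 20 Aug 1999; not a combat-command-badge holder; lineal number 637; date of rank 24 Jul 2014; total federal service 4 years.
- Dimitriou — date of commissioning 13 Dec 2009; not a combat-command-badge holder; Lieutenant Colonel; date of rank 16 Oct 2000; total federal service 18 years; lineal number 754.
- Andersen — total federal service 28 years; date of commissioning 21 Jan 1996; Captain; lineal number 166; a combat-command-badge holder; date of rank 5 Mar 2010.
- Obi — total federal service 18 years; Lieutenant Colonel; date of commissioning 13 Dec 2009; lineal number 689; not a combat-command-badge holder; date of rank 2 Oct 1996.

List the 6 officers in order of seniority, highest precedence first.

By grade: Vasquez (Colonel); then Obi and Dimitriou (Lieutenant Colonel); then Oyelaran and Beaumont (Major); then Andersen (Captain).
Obi and Dimitriou both have total federal service 18 years, so the next rule applies.
Obi and Dimitriou both have date of commissioning 13 Dec 2009, so the next rule applies.
Among Obi and Dimitriou, by date of rank (earlier first): Obi (2 Oct 1996) before Dimitriou (16 Oct 2000).
Oyelaran and Beaumont both have total federal service 4 years, so the next rule applies.
Oyelaran and Beaumont both have date of commissioning 20 Aug 1999, so the next rule applies.
Among Oyelaran and Beaumont, by date of rank (earlier first): Oyelaran (24 Jul 2014) before Beaumont (1 Dec 2016).
Full order: Vasquez, Obi, Dimitriou, Oyelaran, Beaumont, Andersen.

Vasquez, Obi, Dimitriou, Oyelaran, Beaumont, Andersen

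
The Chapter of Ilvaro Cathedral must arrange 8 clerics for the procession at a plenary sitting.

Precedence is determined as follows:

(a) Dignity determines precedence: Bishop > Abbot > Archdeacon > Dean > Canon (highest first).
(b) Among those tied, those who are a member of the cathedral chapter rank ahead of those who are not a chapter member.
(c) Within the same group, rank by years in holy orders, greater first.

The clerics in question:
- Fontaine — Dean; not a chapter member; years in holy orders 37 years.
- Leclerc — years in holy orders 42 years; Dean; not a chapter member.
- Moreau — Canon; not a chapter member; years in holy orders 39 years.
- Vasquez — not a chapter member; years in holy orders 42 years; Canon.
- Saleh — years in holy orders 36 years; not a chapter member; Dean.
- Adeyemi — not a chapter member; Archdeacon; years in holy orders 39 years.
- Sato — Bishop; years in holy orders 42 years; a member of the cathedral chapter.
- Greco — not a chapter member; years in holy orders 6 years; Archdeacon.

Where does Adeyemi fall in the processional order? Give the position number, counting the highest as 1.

2

By dignity: Sato (Bishop); then Adeyemi and Greco (Archdeacon); then Leclerc, Fontaine and Saleh (Dean); then Vasquez and Moreau (Canon).
Adeyemi and Greco are each not a chapter member, so the next rule applies.
Among Adeyemi and Greco, by years in holy orders (higher first): Adeyemi (39 years) before Greco (6 years).
Leclerc, Fontaine and Saleh are each not a chapter member, so the next rule applies.
Among Leclerc, Fontaine and Saleh, by years in holy orders (higher first): Leclerc (42 years) before Fontaine (37 years) before Saleh (36 years).
Vasquez and Moreau are each not a chapter member, so the next rule applies.
Among Vasquez and Moreau, by years in holy orders (higher first): Vasquez (42 years) before Moreau (39 years).
Order: Sato, Adeyemi, Greco, Leclerc, Fontaine, Saleh, Vasquez, Moreau. So position 2.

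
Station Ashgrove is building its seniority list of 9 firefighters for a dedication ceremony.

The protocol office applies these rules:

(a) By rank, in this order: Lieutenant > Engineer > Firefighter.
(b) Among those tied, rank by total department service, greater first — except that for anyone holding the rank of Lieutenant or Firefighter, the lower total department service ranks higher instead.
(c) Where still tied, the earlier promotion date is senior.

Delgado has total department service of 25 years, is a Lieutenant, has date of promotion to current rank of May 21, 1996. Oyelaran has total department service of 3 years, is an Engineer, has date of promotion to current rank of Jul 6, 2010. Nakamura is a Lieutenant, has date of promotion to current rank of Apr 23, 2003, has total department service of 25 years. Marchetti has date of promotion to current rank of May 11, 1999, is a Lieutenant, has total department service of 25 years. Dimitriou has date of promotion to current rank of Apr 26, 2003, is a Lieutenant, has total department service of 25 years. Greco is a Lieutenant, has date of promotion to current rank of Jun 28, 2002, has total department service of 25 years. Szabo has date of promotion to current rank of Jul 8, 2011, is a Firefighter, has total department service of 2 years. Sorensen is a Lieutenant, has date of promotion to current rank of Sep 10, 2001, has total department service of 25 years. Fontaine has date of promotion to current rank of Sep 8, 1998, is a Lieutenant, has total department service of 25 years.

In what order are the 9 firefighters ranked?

Delgado, Fontaine, Marchetti, Sorensen, Greco, Nakamura, Dimitriou, Oyelaran, Szabo

By rank: Delgado, Fontaine, Marchetti, Sorensen, Greco, Nakamura and Dimitriou (Lieutenant); then Oyelaran (Engineer); then Szabo (Firefighter).
Delgado, Fontaine, Marchetti, Sorensen, Greco, Nakamura and Dimitriou all have total department service 25 years, so the next rule applies.
Among Delgado, Fontaine, Marchetti, Sorensen, Greco, Nakamura and Dimitriou, by date of promotion to current rank (earlier first): Delgado (May 21, 1996) before Fontaine (Sep 8, 1998) before Marchetti (May 11, 1999) before Sorensen (Sep 10, 2001) before Greco (Jun 28, 2002) before Nakamura (Apr 23, 2003) before Dimitriou (Apr 26, 2003).
Full order: Delgado, Fontaine, Marchetti, Sorensen, Greco, Nakamura, Dimitriou, Oyelaran, Szabo.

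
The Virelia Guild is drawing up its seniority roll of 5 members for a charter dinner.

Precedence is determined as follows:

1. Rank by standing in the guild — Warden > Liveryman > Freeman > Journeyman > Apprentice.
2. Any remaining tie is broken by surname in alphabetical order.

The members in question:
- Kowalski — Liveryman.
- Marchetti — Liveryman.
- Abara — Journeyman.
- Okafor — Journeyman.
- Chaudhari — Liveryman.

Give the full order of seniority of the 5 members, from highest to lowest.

By standing in the guild: Chaudhari, Kowalski and Marchetti (Liveryman); then Abara and Okafor (Journeyman).
Among Chaudhari, Kowalski and Marchetti, alphabetically by surname: Chaudhari before Kowalski before Marchetti.
Among Abara and Okafor, alphabetically by surname: Abara before Okafor.
Full order: Chaudhari, Kowalski, Marchetti, Abara, Okafor.

Chaudhari, Kowalski, Marchetti, Abara, Okafor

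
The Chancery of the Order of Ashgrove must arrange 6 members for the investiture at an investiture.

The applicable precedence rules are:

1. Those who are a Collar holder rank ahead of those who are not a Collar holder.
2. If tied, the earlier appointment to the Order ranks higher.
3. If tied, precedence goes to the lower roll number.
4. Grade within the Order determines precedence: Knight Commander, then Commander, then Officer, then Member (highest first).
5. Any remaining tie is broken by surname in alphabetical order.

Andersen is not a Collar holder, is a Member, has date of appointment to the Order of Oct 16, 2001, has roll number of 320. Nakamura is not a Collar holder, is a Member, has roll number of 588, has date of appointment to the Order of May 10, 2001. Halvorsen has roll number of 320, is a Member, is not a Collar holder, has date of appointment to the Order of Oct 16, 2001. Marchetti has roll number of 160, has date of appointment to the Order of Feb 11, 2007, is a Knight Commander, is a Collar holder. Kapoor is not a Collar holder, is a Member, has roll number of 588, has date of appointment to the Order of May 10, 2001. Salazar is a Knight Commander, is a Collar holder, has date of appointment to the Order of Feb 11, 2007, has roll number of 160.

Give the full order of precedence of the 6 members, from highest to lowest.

Marchetti, Salazar, Kapoor, Nakamura, Andersen, Halvorsen

By the first rule: Marchetti and Salazar (both a Collar holder); then Kapoor, Nakamura, Andersen and Halvorsen (each not a Collar holder).
Marchetti and Salazar both have date of appointment to the Order Feb 11, 2007, so the next rule applies.
Marchetti and Salazar both have roll number 160, so the next rule applies.
Marchetti and Salazar are each Knight Commander, so the next rule applies.
Among Marchetti and Salazar, alphabetically by surname: Marchetti before Salazar.
Among Kapoor, Nakamura, Andersen and Halvorsen, by date of appointment to the Order (earlier first): Kapoor and Nakamura (May 10, 2001) before Andersen and Halvorsen (Oct 16, 2001).
Kapoor and Nakamura both have roll number 588, so the next rule applies.
Kapoor and Nakamura are each Member, so the next rule applies.
Among Kapoor and Nakamura, alphabetically by surname: Kapoor before Nakamura.
Andersen and Halvorsen both have roll number 320, so the next rule applies.
Andersen and Halvorsen are each Member, so the next rule applies.
Among Andersen and Halvorsen, alphabetically by surname: Andersen before Halvorsen.
Full order: Marchetti, Salazar, Kapoor, Nakamura, Andersen, Halvorsen.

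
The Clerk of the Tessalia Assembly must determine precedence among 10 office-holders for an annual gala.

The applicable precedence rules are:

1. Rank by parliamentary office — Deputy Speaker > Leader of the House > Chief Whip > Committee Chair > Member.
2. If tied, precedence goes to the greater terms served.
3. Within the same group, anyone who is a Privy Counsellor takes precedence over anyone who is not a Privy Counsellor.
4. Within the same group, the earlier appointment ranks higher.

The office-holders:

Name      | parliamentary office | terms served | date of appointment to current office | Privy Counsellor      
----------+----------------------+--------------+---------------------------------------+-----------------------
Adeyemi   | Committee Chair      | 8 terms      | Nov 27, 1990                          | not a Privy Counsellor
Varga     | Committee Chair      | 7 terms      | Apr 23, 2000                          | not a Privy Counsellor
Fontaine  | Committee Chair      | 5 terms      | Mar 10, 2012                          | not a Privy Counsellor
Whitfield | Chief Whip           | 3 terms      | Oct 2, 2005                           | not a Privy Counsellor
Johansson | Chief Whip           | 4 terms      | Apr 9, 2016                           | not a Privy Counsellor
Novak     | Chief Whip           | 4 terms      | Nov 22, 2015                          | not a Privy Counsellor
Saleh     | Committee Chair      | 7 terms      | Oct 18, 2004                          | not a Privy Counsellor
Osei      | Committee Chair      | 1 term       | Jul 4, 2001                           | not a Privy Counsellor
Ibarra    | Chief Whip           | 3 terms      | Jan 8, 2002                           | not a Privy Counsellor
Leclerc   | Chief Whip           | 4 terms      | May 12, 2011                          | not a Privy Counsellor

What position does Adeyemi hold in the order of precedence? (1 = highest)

6

By parliamentary office: Leclerc, Novak, Johansson, Ibarra and Whitfield (Chief Whip); then Adeyemi, Varga, Saleh, Fontaine and Osei (Committee Chair).
Among Leclerc, Novak, Johansson, Ibarra and Whitfield, by terms served (higher first): Leclerc, Novak and Johansson (4 terms) before Ibarra and Whitfield (3 terms).
Leclerc, Novak and Johansson are each not a Privy Counsellor, so the next rule applies.
Among Leclerc, Novak and Johansson, by date of appointment to current office (earlier first): Leclerc (May 12, 2011) before Novak (Nov 22, 2015) before Johansson (Apr 9, 2016).
Ibarra and Whitfield are each not a Privy Counsellor, so the next rule applies.
Among Ibarra and Whitfield, by date of appointment to current office (earlier first): Ibarra (Jan 8, 2002) before Whitfield (Oct 2, 2005).
Among Adeyemi, Varga, Saleh, Fontaine and Osei, by terms served (higher first): Adeyemi (8 terms) before Varga and Saleh (7 terms) before Fontaine (5 terms) before Osei (1 term).
Varga and Saleh are each not a Privy Counsellor, so the next rule applies.
Among Varga and Saleh, by date of appointment to current office (earlier first): Varga (Apr 23, 2000) before Saleh (Oct 18, 2004).
Order: Leclerc, Novak, Johansson, Ibarra, Whitfield, Adeyemi, Varga, Saleh, Fontaine, Osei. So position 6.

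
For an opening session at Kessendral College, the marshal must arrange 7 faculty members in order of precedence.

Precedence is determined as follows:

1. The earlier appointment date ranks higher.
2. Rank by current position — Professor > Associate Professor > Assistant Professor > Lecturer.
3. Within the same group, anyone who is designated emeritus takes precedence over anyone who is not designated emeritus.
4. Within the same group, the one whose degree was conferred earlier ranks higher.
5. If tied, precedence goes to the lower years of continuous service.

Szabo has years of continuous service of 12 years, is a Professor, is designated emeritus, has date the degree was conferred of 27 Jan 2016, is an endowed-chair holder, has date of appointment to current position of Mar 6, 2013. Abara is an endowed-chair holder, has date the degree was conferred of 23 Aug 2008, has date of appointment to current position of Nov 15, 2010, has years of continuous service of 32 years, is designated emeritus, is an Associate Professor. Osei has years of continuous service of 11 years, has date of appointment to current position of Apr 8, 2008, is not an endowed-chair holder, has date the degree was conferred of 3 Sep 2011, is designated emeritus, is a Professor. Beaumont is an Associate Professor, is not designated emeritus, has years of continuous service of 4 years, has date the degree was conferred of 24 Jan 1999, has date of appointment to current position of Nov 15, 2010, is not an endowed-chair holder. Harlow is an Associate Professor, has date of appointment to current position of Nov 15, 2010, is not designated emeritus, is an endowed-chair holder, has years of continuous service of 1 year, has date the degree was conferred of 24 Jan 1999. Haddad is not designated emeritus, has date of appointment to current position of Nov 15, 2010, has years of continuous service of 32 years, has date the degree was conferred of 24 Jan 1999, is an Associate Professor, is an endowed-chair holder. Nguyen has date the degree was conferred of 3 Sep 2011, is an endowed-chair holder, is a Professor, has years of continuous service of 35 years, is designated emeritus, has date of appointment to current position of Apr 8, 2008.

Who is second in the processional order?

Nguyen

By date of appointment to current position (earlier first): Osei and Nguyen (both Apr 8, 2008); then Abara, Harlow, Beaumont and Haddad (each Nov 15, 2010); then Szabo (Mar 6, 2013).
Osei and Nguyen are each Professor, so the next rule applies.
Osei and Nguyen are each designated emeritus, so the next rule applies.
Osei and Nguyen both have date the degree was conferred 3 Sep 2011, so the next rule applies.
Among Osei and Nguyen, by years of continuous service (lower first): Osei (11 years) before Nguyen (35 years).
Abara, Harlow, Beaumont and Haddad are each Associate Professor, so the next rule applies.
Among Abara, Harlow, Beaumont and Haddad, designated emeritus before not designated emeritus: Abara (designated emeritus) before Harlow, Beaumont and Haddad (not designated emeritus).
Harlow, Beaumont and Haddad all have date the degree was conferred 24 Jan 1999, so the next rule applies.
Among Harlow, Beaumont and Haddad, by years of continuous service (lower first): Harlow (1 year) before Beaumont (4 years) before Haddad (32 years).
Order: Osei, Nguyen, Abara, Harlow, Beaumont, Haddad, Szabo.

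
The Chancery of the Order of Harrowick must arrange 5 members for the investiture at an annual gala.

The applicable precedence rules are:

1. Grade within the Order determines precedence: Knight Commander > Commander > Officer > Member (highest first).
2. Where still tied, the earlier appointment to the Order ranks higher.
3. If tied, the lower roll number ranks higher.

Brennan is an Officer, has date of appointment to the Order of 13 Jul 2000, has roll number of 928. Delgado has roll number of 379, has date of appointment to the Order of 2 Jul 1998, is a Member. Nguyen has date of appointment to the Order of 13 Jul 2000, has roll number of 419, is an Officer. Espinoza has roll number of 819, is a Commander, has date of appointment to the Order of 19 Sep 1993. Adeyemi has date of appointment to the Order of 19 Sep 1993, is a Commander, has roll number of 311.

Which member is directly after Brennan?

Delgado

By grade within the Order: Adeyemi and Espinoza (Commander); then Nguyen and Brennan (Officer); then Delgado (Member).
Adeyemi and Espinoza both have date of appointment to the Order 19 Sep 1993, so the next rule applies.
Among Adeyemi and Espinoza, by roll number (lower first): Adeyemi (311) before Espinoza (819).
Nguyen and Brennan both have date of appointment to the Order 13 Jul 2000, so the next rule applies.
Among Nguyen and Brennan, by roll number (lower first): Nguyen (419) before Brennan (928).
Order: Adeyemi, Espinoza, Nguyen, Brennan, Delgado.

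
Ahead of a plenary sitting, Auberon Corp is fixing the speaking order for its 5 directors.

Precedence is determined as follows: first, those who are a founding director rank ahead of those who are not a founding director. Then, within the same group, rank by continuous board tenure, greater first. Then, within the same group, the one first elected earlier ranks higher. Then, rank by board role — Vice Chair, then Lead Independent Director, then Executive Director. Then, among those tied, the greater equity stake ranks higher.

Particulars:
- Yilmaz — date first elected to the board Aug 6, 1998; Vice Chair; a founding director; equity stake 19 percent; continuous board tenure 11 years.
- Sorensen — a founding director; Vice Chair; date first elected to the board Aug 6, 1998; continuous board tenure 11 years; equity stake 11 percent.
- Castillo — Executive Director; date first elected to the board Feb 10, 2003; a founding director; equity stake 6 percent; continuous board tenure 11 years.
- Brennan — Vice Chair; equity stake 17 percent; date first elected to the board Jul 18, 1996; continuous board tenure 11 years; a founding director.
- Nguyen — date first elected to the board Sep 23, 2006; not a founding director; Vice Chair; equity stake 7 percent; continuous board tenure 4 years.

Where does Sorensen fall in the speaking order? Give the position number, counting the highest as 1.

By the first rule: Brennan, Yilmaz, Sorensen and Castillo (each a founding director); then Nguyen (not a founding director).
Brennan, Yilmaz, Sorensen and Castillo all have continuous board tenure 11 years, so the next rule applies.
Among Brennan, Yilmaz, Sorensen and Castillo, by date first elected to the board (earlier first): Brennan (Jul 18, 1996) before Yilmaz and Sorensen (Aug 6, 1998) before Castillo (Feb 10, 2003).
Yilmaz and Sorensen are each Vice Chair, so the next rule applies.
Among Yilmaz and Sorensen, by equity stake (higher first): Yilmaz (19 percent) before Sorensen (11 percent).
Order: Brennan, Yilmaz, Sorensen, Castillo, Nguyen. So position 3.

3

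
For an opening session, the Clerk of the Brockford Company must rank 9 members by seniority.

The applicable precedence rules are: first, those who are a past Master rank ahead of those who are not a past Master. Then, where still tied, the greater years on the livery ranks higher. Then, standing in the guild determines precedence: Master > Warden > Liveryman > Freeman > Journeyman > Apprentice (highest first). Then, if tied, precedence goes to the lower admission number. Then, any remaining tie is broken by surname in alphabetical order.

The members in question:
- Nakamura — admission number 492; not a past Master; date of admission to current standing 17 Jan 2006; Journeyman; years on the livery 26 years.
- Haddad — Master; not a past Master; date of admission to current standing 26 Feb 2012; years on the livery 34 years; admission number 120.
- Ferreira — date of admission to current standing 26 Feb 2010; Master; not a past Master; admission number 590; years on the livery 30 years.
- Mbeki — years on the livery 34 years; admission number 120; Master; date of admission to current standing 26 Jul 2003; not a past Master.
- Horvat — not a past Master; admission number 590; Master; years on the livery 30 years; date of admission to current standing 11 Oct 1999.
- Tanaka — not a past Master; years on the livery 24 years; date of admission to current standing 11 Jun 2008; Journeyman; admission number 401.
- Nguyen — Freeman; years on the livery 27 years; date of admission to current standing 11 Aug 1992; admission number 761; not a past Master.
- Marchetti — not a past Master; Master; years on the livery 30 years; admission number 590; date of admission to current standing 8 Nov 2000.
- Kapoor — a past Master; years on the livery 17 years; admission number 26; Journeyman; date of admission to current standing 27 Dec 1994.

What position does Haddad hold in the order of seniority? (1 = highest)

By the first rule: Kapoor (a past Master); then Haddad, Mbeki, Ferreira, Horvat, Marchetti, Nguyen, Nakamura and Tanaka (each not a past Master).
Among Haddad, Mbeki, Ferreira, Horvat, Marchetti, Nguyen, Nakamura and Tanaka, by years on the livery (higher first): Haddad and Mbeki (34 years) before Ferreira, Horvat and Marchetti (30 years) before Nguyen (27 years) before Nakamura (26 years) before Tanaka (24 years).
Haddad and Mbeki are each Master, so the next rule applies.
Haddad and Mbeki both have admission number 120, so the next rule applies.
Among Haddad and Mbeki, alphabetically by surname: Haddad before Mbeki.
Ferreira, Horvat and Marchetti are each Master, so the next rule applies.
Ferreira, Horvat and Marchetti all have admission number 590, so the next rule applies.
Among Ferreira, Horvat and Marchetti, alphabetically by surname: Ferreira before Horvat before Marchetti.
Order: Kapoor, Haddad, Mbeki, Ferreira, Horvat, Marchetti, Nguyen, Nakamura, Tanaka. So position 2.

2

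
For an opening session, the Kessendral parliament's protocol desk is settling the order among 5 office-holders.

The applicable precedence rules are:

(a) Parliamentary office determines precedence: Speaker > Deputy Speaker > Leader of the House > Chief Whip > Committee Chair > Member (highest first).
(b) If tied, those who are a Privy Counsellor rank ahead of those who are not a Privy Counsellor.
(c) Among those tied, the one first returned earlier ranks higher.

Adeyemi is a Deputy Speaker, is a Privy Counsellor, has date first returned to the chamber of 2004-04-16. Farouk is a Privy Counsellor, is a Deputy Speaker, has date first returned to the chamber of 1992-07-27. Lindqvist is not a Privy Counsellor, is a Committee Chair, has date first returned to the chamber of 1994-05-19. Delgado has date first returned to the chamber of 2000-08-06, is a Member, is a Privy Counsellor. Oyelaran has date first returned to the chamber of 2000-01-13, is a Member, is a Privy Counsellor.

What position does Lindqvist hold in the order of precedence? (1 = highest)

3

By parliamentary office: Farouk and Adeyemi (Deputy Speaker); then Lindqvist (Committee Chair); then Oyelaran and Delgado (Member).
Farouk and Adeyemi are each a Privy Counsellor, so the next rule applies.
Among Farouk and Adeyemi, by date first returned to the chamber (earlier first): Farouk (1992-07-27) before Adeyemi (2004-04-16).
Oyelaran and Delgado are each a Privy Counsellor, so the next rule applies.
Among Oyelaran and Delgado, by date first returned to the chamber (earlier first): Oyelaran (2000-01-13) before Delgado (2000-08-06).
Order: Farouk, Adeyemi, Lindqvist, Oyelaran, Delgado. So position 3.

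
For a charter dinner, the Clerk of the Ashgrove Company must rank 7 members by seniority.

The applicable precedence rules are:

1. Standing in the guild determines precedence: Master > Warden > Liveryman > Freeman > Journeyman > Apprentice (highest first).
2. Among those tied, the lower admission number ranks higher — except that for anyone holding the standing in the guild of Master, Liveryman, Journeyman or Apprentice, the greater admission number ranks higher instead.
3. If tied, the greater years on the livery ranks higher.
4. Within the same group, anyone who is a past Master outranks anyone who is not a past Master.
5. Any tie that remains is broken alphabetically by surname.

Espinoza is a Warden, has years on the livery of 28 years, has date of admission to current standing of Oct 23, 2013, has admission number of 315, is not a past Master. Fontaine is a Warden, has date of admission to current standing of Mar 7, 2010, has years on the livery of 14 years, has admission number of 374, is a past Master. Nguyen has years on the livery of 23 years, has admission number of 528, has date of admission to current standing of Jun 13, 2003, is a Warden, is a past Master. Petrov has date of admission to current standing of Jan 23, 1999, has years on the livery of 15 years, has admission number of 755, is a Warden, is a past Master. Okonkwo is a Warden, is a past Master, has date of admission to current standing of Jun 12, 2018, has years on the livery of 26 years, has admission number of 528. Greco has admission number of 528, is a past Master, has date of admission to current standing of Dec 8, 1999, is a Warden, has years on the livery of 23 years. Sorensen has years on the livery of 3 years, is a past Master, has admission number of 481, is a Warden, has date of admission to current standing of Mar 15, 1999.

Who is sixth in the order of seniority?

Nguyen

By standing in the guild: Espinoza, Fontaine, Sorensen, Okonkwo, Greco, Nguyen and Petrov (Warden).
Among Espinoza, Fontaine, Sorensen, Okonkwo, Greco, Nguyen and Petrov, by admission number (lower first): Espinoza (315) before Fontaine (374) before Sorensen (481) before Okonkwo, Greco and Nguyen (528) before Petrov (755).
Among Okonkwo, Greco and Nguyen, by years on the livery (higher first): Okonkwo (26 years) before Greco and Nguyen (23 years).
Greco and Nguyen are each a past Master, so the next rule applies.
Among Greco and Nguyen, alphabetically by surname: Greco before Nguyen.
Order: Espinoza, Fontaine, Sorensen, Okonkwo, Greco, Nguyen, Petrov.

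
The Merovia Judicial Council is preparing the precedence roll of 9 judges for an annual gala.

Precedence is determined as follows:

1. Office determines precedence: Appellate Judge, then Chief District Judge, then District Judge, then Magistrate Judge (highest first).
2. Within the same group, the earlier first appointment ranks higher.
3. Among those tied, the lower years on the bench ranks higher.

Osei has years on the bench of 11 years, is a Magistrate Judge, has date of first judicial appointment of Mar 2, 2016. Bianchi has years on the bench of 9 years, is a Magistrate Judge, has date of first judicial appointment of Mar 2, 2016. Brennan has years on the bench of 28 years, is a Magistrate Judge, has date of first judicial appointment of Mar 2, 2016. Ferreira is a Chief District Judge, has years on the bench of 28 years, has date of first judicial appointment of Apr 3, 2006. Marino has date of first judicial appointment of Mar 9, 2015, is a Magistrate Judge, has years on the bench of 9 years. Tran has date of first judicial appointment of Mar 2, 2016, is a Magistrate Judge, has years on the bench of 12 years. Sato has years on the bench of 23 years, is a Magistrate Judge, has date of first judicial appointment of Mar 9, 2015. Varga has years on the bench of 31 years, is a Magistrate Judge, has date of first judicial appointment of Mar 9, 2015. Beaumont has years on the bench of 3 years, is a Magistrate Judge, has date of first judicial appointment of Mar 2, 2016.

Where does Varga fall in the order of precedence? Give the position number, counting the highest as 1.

By office: Ferreira (Chief District Judge); then Marino, Sato, Varga, Beaumont, Bianchi, Osei, Tran and Brennan (Magistrate Judge).
Among Marino, Sato, Varga, Beaumont, Bianchi, Osei, Tran and Brennan, by date of first judicial appointment (earlier first): Marino, Sato and Varga (Mar 9, 2015) before Beaumont, Bianchi, Osei, Tran and Brennan (Mar 2, 2016).
Among Marino, Sato and Varga, by years on the bench (lower first): Marino (9 years) before Sato (23 years) before Varga (31 years).
Among Beaumont, Bianchi, Osei, Tran and Brennan, by years on the bench (lower first): Beaumont (3 years) before Bianchi (9 years) before Osei (11 years) before Tran (12 years) before Brennan (28 years).
Order: Ferreira, Marino, Sato, Varga, Beaumont, Bianchi, Osei, Tran, Brennan. So position 4.

4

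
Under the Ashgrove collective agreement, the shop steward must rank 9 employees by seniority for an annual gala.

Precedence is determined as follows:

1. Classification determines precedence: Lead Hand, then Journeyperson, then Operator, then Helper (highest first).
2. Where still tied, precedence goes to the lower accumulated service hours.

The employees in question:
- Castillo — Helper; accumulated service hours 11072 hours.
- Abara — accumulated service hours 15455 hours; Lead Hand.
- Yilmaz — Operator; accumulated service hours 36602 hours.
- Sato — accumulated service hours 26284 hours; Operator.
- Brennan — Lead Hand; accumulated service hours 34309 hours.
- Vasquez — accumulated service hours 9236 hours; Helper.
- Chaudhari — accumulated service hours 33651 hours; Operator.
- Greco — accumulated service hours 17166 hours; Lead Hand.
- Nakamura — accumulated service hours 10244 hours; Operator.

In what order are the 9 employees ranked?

By classification: Abara, Greco and Brennan (Lead Hand); then Nakamura, Sato, Chaudhari and Yilmaz (Operator); then Vasquez and Castillo (Helper).
Among Abara, Greco and Brennan, by accumulated service hours (lower first): Abara (15455 hours) before Greco (17166 hours) before Brennan (34309 hours).
Among Nakamura, Sato, Chaudhari and Yilmaz, by accumulated service hours (lower first): Nakamura (10244 hours) before Sato (26284 hours) before Chaudhari (33651 hours) before Yilmaz (36602 hours).
Among Vasquez and Castillo, by accumulated service hours (lower first): Vasquez (9236 hours) before Castillo (11072 hours).
Full order: Abara, Greco, Brennan, Nakamura, Sato, Chaudhari, Yilmaz, Vasquez, Castillo.

Abara, Greco, Brennan, Nakamura, Sato, Chaudhari, Yilmaz, Vasquez, Castillo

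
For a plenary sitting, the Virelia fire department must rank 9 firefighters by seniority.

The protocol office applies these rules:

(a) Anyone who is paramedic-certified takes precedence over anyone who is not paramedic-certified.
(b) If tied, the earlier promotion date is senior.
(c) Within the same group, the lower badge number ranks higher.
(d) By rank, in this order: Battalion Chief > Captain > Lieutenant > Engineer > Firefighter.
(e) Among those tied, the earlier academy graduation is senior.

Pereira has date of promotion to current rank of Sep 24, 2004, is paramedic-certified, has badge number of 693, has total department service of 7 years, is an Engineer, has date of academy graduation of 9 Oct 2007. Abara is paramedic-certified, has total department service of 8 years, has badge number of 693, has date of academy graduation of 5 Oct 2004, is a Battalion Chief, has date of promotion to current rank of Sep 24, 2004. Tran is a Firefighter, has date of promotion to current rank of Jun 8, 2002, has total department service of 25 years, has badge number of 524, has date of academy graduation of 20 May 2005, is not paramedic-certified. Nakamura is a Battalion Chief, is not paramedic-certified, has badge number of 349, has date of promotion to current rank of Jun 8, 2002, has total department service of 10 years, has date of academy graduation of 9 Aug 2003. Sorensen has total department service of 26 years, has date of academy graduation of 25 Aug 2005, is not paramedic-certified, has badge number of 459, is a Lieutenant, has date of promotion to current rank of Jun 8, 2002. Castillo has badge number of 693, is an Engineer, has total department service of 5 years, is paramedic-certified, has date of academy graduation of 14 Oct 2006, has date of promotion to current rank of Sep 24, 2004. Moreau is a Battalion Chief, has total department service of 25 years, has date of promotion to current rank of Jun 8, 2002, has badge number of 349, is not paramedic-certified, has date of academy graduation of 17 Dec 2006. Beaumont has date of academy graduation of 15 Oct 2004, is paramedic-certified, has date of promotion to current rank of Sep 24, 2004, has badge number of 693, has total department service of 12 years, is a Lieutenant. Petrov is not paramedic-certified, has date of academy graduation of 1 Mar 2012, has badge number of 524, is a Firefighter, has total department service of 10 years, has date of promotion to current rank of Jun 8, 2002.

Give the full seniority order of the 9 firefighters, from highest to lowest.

Abara, Beaumont, Castillo, Pereira, Nakamura, Moreau, Sorensen, Tran, Petrov

By the first rule: Abara, Beaumont, Castillo and Pereira (each paramedic-certified); then Nakamura, Moreau, Sorensen, Tran and Petrov (each not paramedic-certified).
Abara, Beaumont, Castillo and Pereira all have date of promotion to current rank Sep 24, 2004, so the next rule applies.
Abara, Beaumont, Castillo and Pereira all have badge number 693, so the next rule applies.
Among Abara, Beaumont, Castillo and Pereira, by rank: Abara (Battalion Chief) before Beaumont (Lieutenant) before Castillo and Pereira (Engineer).
Among Castillo and Pereira, by date of academy graduation (earlier first): Castillo (14 Oct 2006) before Pereira (9 Oct 2007).
Nakamura, Moreau, Sorensen, Tran and Petrov all have date of promotion to current rank Jun 8, 2002, so the next rule applies.
Among Nakamura, Moreau, Sorensen, Tran and Petrov, by badge number (lower first): Nakamura and Moreau (349) before Sorensen (459) before Tran and Petrov (524).
Nakamura and Moreau are each Battalion Chief, so the next rule applies.
Among Nakamura and Moreau, by date of academy graduation (earlier first): Nakamura (9 Aug 2003) before Moreau (17 Dec 2006).
Tran and Petrov are each Firefighter, so the next rule applies.
Among Tran and Petrov, by date of academy graduation (earlier first): Tran (20 May 2005) before Petrov (1 Mar 2012).
Full order: Abara, Beaumont, Castillo, Pereira, Nakamura, Moreau, Sorensen, Tran, Petrov.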